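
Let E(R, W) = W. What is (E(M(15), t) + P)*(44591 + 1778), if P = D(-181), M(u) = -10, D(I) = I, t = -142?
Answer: -14977187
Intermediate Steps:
P = -181
(E(M(15), t) + P)*(44591 + 1778) = (-142 - 181)*(44591 + 1778) = -323*46369 = -14977187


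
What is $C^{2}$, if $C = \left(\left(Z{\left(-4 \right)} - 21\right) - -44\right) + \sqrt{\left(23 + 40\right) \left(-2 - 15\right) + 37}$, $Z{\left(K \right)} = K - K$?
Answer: $\left(23 + i \sqrt{1034}\right)^{2} \approx -505.0 + 1479.2 i$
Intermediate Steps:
$Z{\left(K \right)} = 0$
$C = 23 + i \sqrt{1034}$ ($C = \left(\left(0 - 21\right) - -44\right) + \sqrt{\left(23 + 40\right) \left(-2 - 15\right) + 37} = \left(\left(0 - 21\right) + 44\right) + \sqrt{63 \left(-2 - 15\right) + 37} = \left(-21 + 44\right) + \sqrt{63 \left(-17\right) + 37} = 23 + \sqrt{-1071 + 37} = 23 + \sqrt{-1034} = 23 + i \sqrt{1034} \approx 23.0 + 32.156 i$)
$C^{2} = \left(23 + i \sqrt{1034}\right)^{2}$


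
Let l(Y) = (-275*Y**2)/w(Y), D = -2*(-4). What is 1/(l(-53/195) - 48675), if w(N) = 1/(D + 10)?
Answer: -169/8287873 ≈ -2.0391e-5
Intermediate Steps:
D = 8
w(N) = 1/18 (w(N) = 1/(8 + 10) = 1/18)
l(Y) = -4950*Y**2 (l(Y) = (-275*Y**2)/(1/18) = -275*Y**2*18 = -4950*Y**2)
1/(l(-53/195) - 48675) = 1/(-4950*(-53/195)**2 - 48675) = 1/(-4950*2809/38025 - 48675) = 1/(-61798/169 - 48675) = 1/(-8287873/169) = -169/8287873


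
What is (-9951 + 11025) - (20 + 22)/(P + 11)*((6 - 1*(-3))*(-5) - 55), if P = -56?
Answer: 2942/3 ≈ 980.67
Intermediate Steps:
(-9951 + 11025) - (20 + 22)/(P + 11)*((6 - 1*(-3))*(-5) - 55) = (-9951 + 11025) - (20 + 22)/(-56 + 11)*((6 - 1*(-3))*(-5) - 55) = 1074 - 42/(-45)*((6 + 3)*(-5) - 55) = 1074 - 42*(-1/45)*(9*(-5) - 55) = 1074 - (-14)*(-45 - 55)/15 = 1074 - (-14)*(-100)/15 = 1074 - 1*280/3 = 1074 - 280/3 = 2942/3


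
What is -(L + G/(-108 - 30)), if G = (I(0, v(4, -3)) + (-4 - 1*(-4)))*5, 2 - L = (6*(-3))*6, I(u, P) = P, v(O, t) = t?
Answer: -5065/46 ≈ -110.11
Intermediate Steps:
L = 110 (L = 2 - 6*(-3)*6 = 2 - (-18)*6 = 2 - 1*(-108) = 2 + 108 = 110)
G = -15 (G = (-3 + (-4 - 1*(-4)))*5 = (-3 + (-4 + 4))*5 = (-3 + 0)*5 = -3*5 = -15)
-(L + G/(-108 - 30)) = -(110 - 15/(-108 - 30)) = -(110 - 15/(-138)) = -(110 - 15*(-1/138)) = -(110 + 5/46) = -1*5065/46 = -5065/46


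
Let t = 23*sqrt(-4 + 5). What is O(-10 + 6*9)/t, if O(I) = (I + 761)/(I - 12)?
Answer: 35/32 ≈ 1.0938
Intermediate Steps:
O(I) = (761 + I)/(-12 + I)
t = 23 (t = 23*sqrt(1) = 23*1 = 23)
O(-10 + 6*9)/t = ((761 + (-10 + 6*9))/(-12 + (-10 + 6*9)))/23 = ((761 + (-10 + 54))/(-12 + (-10 + 54)))*(1/23) = ((761 + 44)/(-12 + 44))*(1/23) = (805/32)*(1/23) = 35/32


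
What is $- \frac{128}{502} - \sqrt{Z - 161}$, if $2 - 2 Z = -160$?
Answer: $- \frac{64}{251} - 4 i \sqrt{5} \approx -0.25498 - 8.9443 i$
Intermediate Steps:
$Z = 81$ ($Z = 1 - -80 = 1 + 80 = 81$)
$- \frac{128}{502} - \sqrt{Z - 161} = - \frac{128}{502} - \sqrt{81 - 161} = \left(-128\right) \frac{1}{502} - \sqrt{-80} = - \frac{64}{251} - 4 i \sqrt{5}$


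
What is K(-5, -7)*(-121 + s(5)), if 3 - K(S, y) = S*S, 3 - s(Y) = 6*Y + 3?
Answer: 3322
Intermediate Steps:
s(Y) = -6*Y (s(Y) = 3 - (6*Y + 3) = 3 - (3 + 6*Y) = 3 + (-3 - 6*Y) = -6*Y)
K(S, y) = 3 - S² (K(S, y) = 3 - S*S = 3 - S²)
K(-5, -7)*(-121 + s(5)) = (3 - 1*(-5)²)*(-121 - 6*5) = (3 - 1*25)*(-121 - 30) = (3 - 25)*(-151) = -22*(-151) = 3322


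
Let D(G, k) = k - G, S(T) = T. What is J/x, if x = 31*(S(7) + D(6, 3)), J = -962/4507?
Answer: -481/279434 ≈ -0.0017213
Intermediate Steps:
J = -962/4507 (J = -962*1/4507 = -962/4507 ≈ -0.21345)
x = 124 (x = 31*(7 + (3 - 1*6)) = 31*(7 + (3 - 6)) = 31*(7 - 3) = 31*4 = 124)
J/x = -962/4507/124 = -962/4507*1/124 = -481/279434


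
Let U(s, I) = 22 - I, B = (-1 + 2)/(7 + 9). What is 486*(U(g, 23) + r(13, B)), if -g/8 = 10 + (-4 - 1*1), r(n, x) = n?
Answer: 5832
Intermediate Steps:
B = 1/16 ≈ 0.062500
g = -40 (g = -8*(10 + (-4 - 1*1)) = -8*(10 + (-4 - 1)) = -8*(10 - 5) = -8*5 = -40)
486*(U(g, 23) + r(13, B)) = 486*((22 - 1*23) + 13) = 486*((22 - 23) + 13) = 486*(-1 + 13) = 486*12 = 5832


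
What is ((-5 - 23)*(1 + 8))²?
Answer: 63504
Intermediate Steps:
((-5 - 23)*(1 + 8))² = (-28*9)² = (-252)² = 63504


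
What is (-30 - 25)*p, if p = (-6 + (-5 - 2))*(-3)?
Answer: -2145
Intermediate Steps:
p = 39 (p = (-6 - 7)*(-3) = -13*(-3) = 39)
(-30 - 25)*p = (-30 - 25)*39 = -55*39 = -2145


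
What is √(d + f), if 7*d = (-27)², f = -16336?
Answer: I*√795361/7 ≈ 127.4*I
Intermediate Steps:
d = 729/7 (d = (⅐)*(-27)² = (⅐)*729 = 729/7 ≈ 104.14)
√(d + f) = √(729/7 - 16336) = √(-113623/7) = I*√795361/7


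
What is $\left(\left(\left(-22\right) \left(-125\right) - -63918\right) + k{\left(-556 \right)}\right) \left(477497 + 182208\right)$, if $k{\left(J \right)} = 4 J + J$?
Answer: $42147233040$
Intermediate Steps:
$k{\left(J \right)} = 5 J$
$\left(\left(\left(-22\right) \left(-125\right) - -63918\right) + k{\left(-556 \right)}\right) \left(477497 + 182208\right) = \left(\left(\left(-22\right) \left(-125\right) - -63918\right) + 5 \left(-556\right)\right) \left(477497 + 182208\right) = \left(\left(2750 + 63918\right) - 2780\right) 659705 = \left(66668 - 2780\right) 659705 = 63888 \cdot 659705 = 42147233040$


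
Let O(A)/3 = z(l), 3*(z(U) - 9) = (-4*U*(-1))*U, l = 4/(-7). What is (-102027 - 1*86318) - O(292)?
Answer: -9230292/49 ≈ -1.8837e+5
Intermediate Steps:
l = -4/7 (l = 4*(-⅐) = -4/7 ≈ -0.57143)
z(U) = 9 + 4*U²/3 (z(U) = 9 + ((-4*U*(-1))*U)/3 = 9 + ((-(-4)*U)*U)/3 = 9 + ((4*U)*U)/3 = 9 + (4*U²)/3 = 9 + 4*U²/3)
O(A) = 1387/49 (O(A) = 3*(9 + 4*(-4/7)²/3) = 3*(9 + (4/3)*(16/49)) = 3*(9 + 64/147) = 3*(1387/147) = 1387/49)
(-102027 - 1*86318) - O(292) = (-102027 - 1*86318) - 1*1387/49 = (-102027 - 86318) - 1387/49 = -188345 - 1387/49 = -9230292/49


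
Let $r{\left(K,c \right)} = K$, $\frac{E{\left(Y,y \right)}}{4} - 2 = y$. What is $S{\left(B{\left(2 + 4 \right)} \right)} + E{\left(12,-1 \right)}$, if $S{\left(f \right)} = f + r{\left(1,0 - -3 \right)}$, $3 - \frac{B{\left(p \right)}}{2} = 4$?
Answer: $3$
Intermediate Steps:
$E{\left(Y,y \right)} = 8 + 4 y$
$B{\left(p \right)} = -2$ ($B{\left(p \right)} = 6 - 8 = -2$)
$S{\left(f \right)} = 1 + f$ ($S{\left(f \right)} = f + 1 = 1 + f$)
$S{\left(B{\left(2 + 4 \right)} \right)} + E{\left(12,-1 \right)} = \left(1 - 2\right) + \left(8 + 4 \left(-1\right)\right) = -1 + \left(8 - 4\right) = -1 + 4 = 3$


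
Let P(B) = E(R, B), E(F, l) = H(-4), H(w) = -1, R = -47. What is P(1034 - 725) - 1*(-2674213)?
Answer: 2674212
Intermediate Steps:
E(F, l) = -1
P(B) = -1
P(1034 - 725) - 1*(-2674213) = -1 - 1*(-2674213) = -1 + 2674213 = 2674212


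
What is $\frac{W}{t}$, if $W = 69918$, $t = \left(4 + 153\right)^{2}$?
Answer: $\frac{69918}{24649} \approx 2.8365$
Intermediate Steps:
$t = 24649$ ($t = 157^{2} = 24649$)
$\frac{W}{t} = \frac{69918}{24649}$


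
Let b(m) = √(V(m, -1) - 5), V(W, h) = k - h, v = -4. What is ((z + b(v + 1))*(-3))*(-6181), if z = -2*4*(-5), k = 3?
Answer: 741720 + 18543*I ≈ 7.4172e+5 + 18543.0*I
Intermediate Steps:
V(W, h) = 3 - h
z = 40 (z = -8*(-5) = 40)
b(m) = I (b(m) = √((3 - 1*(-1)) - 5) = √((3 + 1) - 5) = √(4 - 5) = √(-1) = I)
((z + b(v + 1))*(-3))*(-6181) = ((40 + I)*(-3))*(-6181) = (-120 - 3*I)*(-6181) = 741720 + 18543*I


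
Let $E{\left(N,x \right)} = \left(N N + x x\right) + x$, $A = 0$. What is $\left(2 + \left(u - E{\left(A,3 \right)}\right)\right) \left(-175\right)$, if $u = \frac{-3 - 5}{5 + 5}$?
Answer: $1890$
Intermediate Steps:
$E{\left(N,x \right)} = x + N^{2} + x^{2}$ ($E{\left(N,x \right)} = \left(N^{2} + x^{2}\right) + x = x + N^{2} + x^{2}$)
$u = - \frac{4}{5}$ ($u = - \frac{8}{10} = \left(-8\right) \frac{1}{10} = - \frac{4}{5} \approx -0.8$)
$\left(2 + \left(u - E{\left(A,3 \right)}\right)\right) \left(-175\right) = \left(2 - \frac{64}{5}\right) \left(-175\right) = \left(- \frac{54}{5}\right) \left(-175\right) = 1890$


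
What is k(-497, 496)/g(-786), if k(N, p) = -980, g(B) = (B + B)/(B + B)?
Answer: -980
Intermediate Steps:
g(B) = 1 (g(B) = (2*B)/((2*B)) = (2*B)*(1/(2*B)) = 1)
k(-497, 496)/g(-786) = -980/1 = -980*1 = -980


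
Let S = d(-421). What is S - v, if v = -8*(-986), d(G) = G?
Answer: -8309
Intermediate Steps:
v = 7888
S = -421
S - v = -421 - 1*7888 = -421 - 7888 = -8309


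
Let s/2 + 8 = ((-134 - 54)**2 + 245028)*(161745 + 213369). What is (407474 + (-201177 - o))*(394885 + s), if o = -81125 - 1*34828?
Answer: 67783134768491250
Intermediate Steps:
o = -115953 (o = -81125 - 34828 = -115953)
s = 210342924800 (s = -16 + 2*(((-134 - 54)**2 + 245028)*(161745 + 213369)) = -16 + 2*(((-188)**2 + 245028)*375114) = -16 + 2*((35344 + 245028)*375114) = -16 + 2*(280372*375114) = -16 + 2*105171462408 = -16 + 210342924816 = 210342924800)
(407474 + (-201177 - o))*(394885 + s) = (407474 + (-201177 - 1*(-115953)))*(394885 + 210342924800) = (407474 + (-201177 + 115953))*210343319685 = (407474 - 85224)*210343319685 = 322250*210343319685 = 67783134768491250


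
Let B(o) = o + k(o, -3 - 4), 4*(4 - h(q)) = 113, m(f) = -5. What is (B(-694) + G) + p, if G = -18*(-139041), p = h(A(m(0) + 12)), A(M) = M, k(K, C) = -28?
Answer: 10007967/4 ≈ 2.5020e+6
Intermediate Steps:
h(q) = -97/4 (h(q) = 4 - ¼*113 = 4 - 113/4 = -97/4)
B(o) = -28 + o (B(o) = o - 28 = -28 + o)
p = -97/4 ≈ -24.250
G = 2502738
(B(-694) + G) + p = ((-28 - 694) + 2502738) - 97/4 = (-722 + 2502738) - 97/4 = 2502016 - 97/4 = 10007967/4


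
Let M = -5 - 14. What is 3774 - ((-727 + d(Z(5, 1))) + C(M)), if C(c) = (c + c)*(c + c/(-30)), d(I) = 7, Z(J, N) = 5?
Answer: 56941/15 ≈ 3796.1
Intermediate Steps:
M = -19
C(c) = 29*c²/15 (C(c) = (2*c)*(c + c*(-1/30)) = (2*c)*(c - c/30) = (2*c)*(29*c/30) = 29*c²/15)
3774 - ((-727 + d(Z(5, 1))) + C(M)) = 3774 - ((-727 + 7) + (29/15)*(-19)²) = 3774 - (-720 + (29/15)*361) = 3774 - (-720 + 10469/15) = 3774 - 1*(-331/15) = 3774 + 331/15 = 56941/15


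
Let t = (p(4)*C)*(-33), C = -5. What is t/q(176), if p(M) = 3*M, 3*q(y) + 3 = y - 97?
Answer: 1485/19 ≈ 78.158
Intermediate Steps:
q(y) = -100/3 + y/3 (q(y) = -1 + (y - 97)/3 = -1 + (-97 + y)/3 = -1 + (-97/3 + y/3) = -100/3 + y/3)
t = 1980 (t = ((3*4)*(-5))*(-33) = (12*(-5))*(-33) = -60*(-33) = 1980)
t/q(176) = 1980/(-100/3 + (1/3)*176) = 1980/(-100/3 + 176/3) = 1980/(76/3) = 1980*(3/76) = 1485/19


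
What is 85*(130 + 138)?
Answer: 22780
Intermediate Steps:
85*(130 + 138) = 85*268 = 22780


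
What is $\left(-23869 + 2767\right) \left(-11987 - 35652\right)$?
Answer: $1005278178$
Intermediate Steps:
$\left(-23869 + 2767\right) \left(-11987 - 35652\right) = - 21102 \left(-11987 - 35652\right) = \left(-21102\right) \left(-47639\right) = 1005278178$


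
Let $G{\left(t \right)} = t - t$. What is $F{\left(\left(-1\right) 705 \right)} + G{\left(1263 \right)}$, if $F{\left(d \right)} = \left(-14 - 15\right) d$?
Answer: $20445$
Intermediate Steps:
$G{\left(t \right)} = 0$
$F{\left(d \right)} = - 29 d$
$F{\left(\left(-1\right) 705 \right)} + G{\left(1263 \right)} = - 29 \left(\left(-1\right) 705\right) + 0 = \left(-29\right) \left(-705\right) + 0 = 20445 + 0 = 20445$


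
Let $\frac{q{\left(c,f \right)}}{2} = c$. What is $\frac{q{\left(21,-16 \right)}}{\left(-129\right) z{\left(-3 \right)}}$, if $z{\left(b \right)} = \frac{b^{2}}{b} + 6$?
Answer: $- \frac{14}{129} \approx -0.10853$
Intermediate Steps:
$q{\left(c,f \right)} = 2 c$
$z{\left(b \right)} = 6 + b$ ($z{\left(b \right)} = b + 6 = 6 + b$)
$\frac{q{\left(21,-16 \right)}}{\left(-129\right) z{\left(-3 \right)}} = \frac{2 \cdot 21}{\left(-129\right) \left(6 - 3\right)} = \frac{42}{\left(-129\right) 3} = \frac{42}{-387} = 42 \left(- \frac{1}{387}\right) = - \frac{14}{129}$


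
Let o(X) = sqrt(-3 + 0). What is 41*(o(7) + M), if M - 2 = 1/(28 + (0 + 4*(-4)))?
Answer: 1025/12 + 41*I*sqrt(3) ≈ 85.417 + 71.014*I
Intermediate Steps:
o(X) = I*sqrt(3) (o(X) = sqrt(-3) = I*sqrt(3))
M = 25/12 (M = 2 + 1/(28 + (0 + 4*(-4))) = 2 + 1/(28 + (0 - 16)) = 2 + 1/(28 - 16) = 2 + 1/12 = 25/12 ≈ 2.0833)
41*(o(7) + M) = 41*(I*sqrt(3) + 25/12) = 41*(25/12 + I*sqrt(3)) = 1025/12 + 41*I*sqrt(3)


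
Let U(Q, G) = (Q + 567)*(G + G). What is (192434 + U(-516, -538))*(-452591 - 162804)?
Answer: -84652505410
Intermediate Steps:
U(Q, G) = 2*G*(567 + Q) (U(Q, G) = (567 + Q)*(2*G) = 2*G*(567 + Q))
(192434 + U(-516, -538))*(-452591 - 162804) = (192434 + 2*(-538)*(567 - 516))*(-452591 - 162804) = (192434 + 2*(-538)*51)*(-615395) = (192434 - 54876)*(-615395) = 137558*(-615395) = -84652505410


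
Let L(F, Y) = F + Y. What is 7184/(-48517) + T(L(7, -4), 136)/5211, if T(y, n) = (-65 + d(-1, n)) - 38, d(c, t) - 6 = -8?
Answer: -14176703/84274029 ≈ -0.16822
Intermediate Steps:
d(c, t) = -2 (d(c, t) = 6 - 8 = -2)
T(y, n) = -105 (T(y, n) = (-65 - 2) - 38 = -67 - 38 = -105)
7184/(-48517) + T(L(7, -4), 136)/5211 = 7184/(-48517) - 105/5211 = 7184*(-1/48517) - 105*1/5211 = -7184/48517 - 35/1737 = -14176703/84274029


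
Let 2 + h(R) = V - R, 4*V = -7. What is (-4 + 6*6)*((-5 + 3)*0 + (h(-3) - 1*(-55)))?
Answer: 1736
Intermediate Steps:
V = -7/4 (V = (¼)*(-7) = -7/4 ≈ -1.7500)
h(R) = -15/4 - R (h(R) = -2 + (-7/4 - R) = -15/4 - R)
(-4 + 6*6)*((-5 + 3)*0 + (h(-3) - 1*(-55))) = (-4 + 6*6)*((-5 + 3)*0 + ((-15/4 - 1*(-3)) - 1*(-55))) = (-4 + 36)*(-2*0 + ((-15/4 + 3) + 55)) = 32*(0 + (-¾ + 55)) = 32*(0 + 217/4) = 32*(217/4) = 1736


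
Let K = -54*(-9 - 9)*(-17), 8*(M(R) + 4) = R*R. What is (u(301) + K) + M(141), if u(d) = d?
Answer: -109935/8 ≈ -13742.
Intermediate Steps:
M(R) = -4 + R**2/8 (M(R) = -4 + (R*R)/8 = -4 + R**2/8)
K = -16524 (K = -(-972)*(-17) = -54*306 = -16524)
(u(301) + K) + M(141) = (301 - 16524) + (-4 + (1/8)*141**2) = -16223 + (-4 + (1/8)*19881) = -16223 + (-4 + 19881/8) = -16223 + 19849/8 = -109935/8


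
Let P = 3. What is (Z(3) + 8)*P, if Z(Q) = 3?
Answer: 33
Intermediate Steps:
(Z(3) + 8)*P = (3 + 8)*3 = 11*3 = 33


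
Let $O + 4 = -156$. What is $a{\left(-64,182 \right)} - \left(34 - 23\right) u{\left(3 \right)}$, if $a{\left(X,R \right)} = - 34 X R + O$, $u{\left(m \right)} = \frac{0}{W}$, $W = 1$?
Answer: $395872$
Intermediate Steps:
$O = -160$ ($O = -4 - 156 = -160$)
$u{\left(m \right)} = 0$ ($u{\left(m \right)} = \frac{0}{1} = 0 \cdot 1 = 0$)
$a{\left(X,R \right)} = -160 - 34 R X$ ($a{\left(X,R \right)} = - 34 X R - 160 = - 34 R X - 160 = -160 - 34 R X$)
$a{\left(-64,182 \right)} - \left(34 - 23\right) u{\left(3 \right)} = \left(-160 - 6188 \left(-64\right)\right) - \left(34 - 23\right) 0 = \left(-160 + 396032\right) - 11 \cdot 0 = 395872 - 0 = 395872 + 0 = 395872$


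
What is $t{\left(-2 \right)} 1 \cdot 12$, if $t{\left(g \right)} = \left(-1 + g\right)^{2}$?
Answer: $108$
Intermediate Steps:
$t{\left(-2 \right)} 1 \cdot 12 = \left(-1 - 2\right)^{2} \cdot 1 \cdot 12 = \left(-3\right)^{2} \cdot 1 \cdot 12 = 9 \cdot 1 \cdot 12 = 9 \cdot 12 = 108$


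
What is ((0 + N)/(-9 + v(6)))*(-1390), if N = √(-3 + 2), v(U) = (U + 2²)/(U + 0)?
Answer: 2085*I/11 ≈ 189.55*I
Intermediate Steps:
v(U) = (4 + U)/U (v(U) = (U + 4)/U = (4 + U)/U)
N = I (N = √(-1) = I ≈ 1.0*I)
((0 + N)/(-9 + v(6)))*(-1390) = ((0 + I)/(-9 + (4 + 6)/6))*(-1390) = (I/(-9 + (⅙)*10))*(-1390) = (I/(-9 + 5/3))*(-1390) = (I/(-22/3))*(-1390) = (I*(-3/22))*(-1390) = -3*I/22*(-1390) = 2085*I/11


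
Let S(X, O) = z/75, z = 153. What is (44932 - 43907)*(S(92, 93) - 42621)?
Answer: -43684434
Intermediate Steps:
S(X, O) = 51/25 (S(X, O) = 153/75 = 153*(1/75) = 51/25)
(44932 - 43907)*(S(92, 93) - 42621) = (44932 - 43907)*(51/25 - 42621) = 1025*(-1065474/25) = -43684434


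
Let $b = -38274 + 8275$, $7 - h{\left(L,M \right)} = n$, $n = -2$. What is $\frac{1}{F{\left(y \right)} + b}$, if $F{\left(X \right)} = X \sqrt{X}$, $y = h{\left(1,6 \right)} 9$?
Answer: $- \frac{1}{29270} \approx -3.4165 \cdot 10^{-5}$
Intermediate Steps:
$h{\left(L,M \right)} = 9$ ($h{\left(L,M \right)} = 7 - -2 = 7 + 2 = 9$)
$y = 81$ ($y = 9 \cdot 9 = 81$)
$F{\left(X \right)} = X^{\frac{3}{2}}$
$b = -29999$
$\frac{1}{F{\left(y \right)} + b} = \frac{1}{81^{\frac{3}{2}} - 29999} = \frac{1}{729 - 29999} = \frac{1}{-29270} = - \frac{1}{29270}$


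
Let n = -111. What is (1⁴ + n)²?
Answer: 12100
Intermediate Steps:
(1⁴ + n)² = (1⁴ - 111)² = (1 - 111)² = (-110)² = 12100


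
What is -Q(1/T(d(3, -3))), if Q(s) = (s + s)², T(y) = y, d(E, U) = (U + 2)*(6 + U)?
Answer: -4/9 ≈ -0.44444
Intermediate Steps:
d(E, U) = (2 + U)*(6 + U)
Q(s) = 4*s² (Q(s) = (2*s)² = 4*s²)
-Q(1/T(d(3, -3))) = -4*(1/(12 + (-3)² + 8*(-3)))² = -4*(1/(12 + 9 - 24))² = -4*(1/(-3))² = -4*(-⅓)² = -4/9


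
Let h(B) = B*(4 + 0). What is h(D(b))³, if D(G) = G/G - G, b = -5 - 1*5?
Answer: 85184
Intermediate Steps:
b = -10 (b = -5 - 5 = -10)
D(G) = 1 - G
h(B) = 4*B (h(B) = B*4 = 4*B)
h(D(b))³ = (4*(1 - 1*(-10)))³ = (4*(1 + 10))³ = (4*11)³ = 44³ = 85184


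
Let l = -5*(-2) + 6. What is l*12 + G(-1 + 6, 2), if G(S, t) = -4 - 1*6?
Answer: 182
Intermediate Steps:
G(S, t) = -10 (G(S, t) = -4 - 6 = -10)
l = 16 (l = 10 + 6 = 16)
l*12 + G(-1 + 6, 2) = 16*12 - 10 = 192 - 10 = 182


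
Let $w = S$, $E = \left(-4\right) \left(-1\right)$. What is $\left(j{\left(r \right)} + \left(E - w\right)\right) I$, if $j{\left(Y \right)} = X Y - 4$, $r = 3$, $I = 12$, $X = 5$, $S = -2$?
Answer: $204$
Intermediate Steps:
$E = 4$
$w = -2$
$j{\left(Y \right)} = -4 + 5 Y$ ($j{\left(Y \right)} = 5 Y - 4 = -4 + 5 Y$)
$\left(j{\left(r \right)} + \left(E - w\right)\right) I = \left(\left(-4 + 5 \cdot 3\right) + \left(4 - -2\right)\right) 12 = \left(\left(-4 + 15\right) + \left(4 + 2\right)\right) 12 = \left(11 + 6\right) 12 = 17 \cdot 12 = 204$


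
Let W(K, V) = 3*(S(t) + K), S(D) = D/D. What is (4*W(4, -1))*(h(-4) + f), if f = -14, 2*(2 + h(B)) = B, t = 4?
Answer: -1080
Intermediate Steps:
h(B) = -2 + B/2
S(D) = 1
W(K, V) = 3 + 3*K (W(K, V) = 3*(1 + K) = 3 + 3*K)
(4*W(4, -1))*(h(-4) + f) = (4*(3 + 3*4))*((-2 + (1/2)*(-4)) - 14) = (4*(3 + 12))*((-2 - 2) - 14) = (4*15)*(-4 - 14) = 60*(-18) = -1080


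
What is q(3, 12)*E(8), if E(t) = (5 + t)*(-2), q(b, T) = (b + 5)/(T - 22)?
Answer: 104/5 ≈ 20.800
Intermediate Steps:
q(b, T) = (5 + b)/(-22 + T)
E(t) = -10 - 2*t
q(3, 12)*E(8) = ((5 + 3)/(-22 + 12))*(-10 - 2*8) = (8/(-10))*(-10 - 16) = -⅒*8*(-26) = -⅘*(-26) = 104/5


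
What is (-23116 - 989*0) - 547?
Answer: -23663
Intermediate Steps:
(-23116 - 989*0) - 547 = (-23116 + 0) - 547 = -23116 - 547 = -23663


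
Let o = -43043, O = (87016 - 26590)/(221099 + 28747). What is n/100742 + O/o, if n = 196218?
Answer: 175845508426026/90282641321873 ≈ 1.9477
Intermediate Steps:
O = 10071/41641 (O = 60426/249846 = 60426*(1/249846) = 10071/41641 ≈ 0.24185)
n/100742 + O/o = 196218/100742 + (10071/41641)/(-43043) = 196218*(1/100742) + (10071/41641)*(-1/43043) = 98109/50371 - 10071/1792353563 = 175845508426026/90282641321873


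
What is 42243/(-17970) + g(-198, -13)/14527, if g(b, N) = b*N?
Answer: -189136427/87016730 ≈ -2.1736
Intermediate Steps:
g(b, N) = N*b
42243/(-17970) + g(-198, -13)/14527 = 42243/(-17970) - 13*(-198)/14527 = 42243*(-1/17970) + 2574*(1/14527) = -14081/5990 + 2574/14527 = -189136427/87016730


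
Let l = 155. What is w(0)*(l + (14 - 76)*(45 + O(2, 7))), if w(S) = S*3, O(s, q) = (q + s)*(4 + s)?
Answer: 0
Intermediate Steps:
O(s, q) = (4 + s)*(q + s)
w(S) = 3*S
w(0)*(l + (14 - 76)*(45 + O(2, 7))) = (3*0)*(155 + (14 - 76)*(45 + (2**2 + 4*7 + 4*2 + 7*2))) = 0*(155 - 62*(45 + (4 + 28 + 8 + 14))) = 0*(155 - 62*(45 + 54)) = 0*(155 - 62*99) = 0*(155 - 6138) = 0*(-5983) = 0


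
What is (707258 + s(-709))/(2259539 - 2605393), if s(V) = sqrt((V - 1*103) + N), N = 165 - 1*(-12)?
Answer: -353629/172927 - I*sqrt(635)/345854 ≈ -2.045 - 7.2861e-5*I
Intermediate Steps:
N = 177 (N = 165 + 12 = 177)
s(V) = sqrt(74 + V) (s(V) = sqrt((V - 1*103) + 177) = sqrt((V - 103) + 177) = sqrt((-103 + V) + 177) = sqrt(74 + V))
(707258 + s(-709))/(2259539 - 2605393) = (707258 + sqrt(74 - 709))/(2259539 - 2605393) = (707258 + sqrt(-635))/(-345854) = (707258 + I*sqrt(635))*(-1/345854) = -353629/172927 - I*sqrt(635)/345854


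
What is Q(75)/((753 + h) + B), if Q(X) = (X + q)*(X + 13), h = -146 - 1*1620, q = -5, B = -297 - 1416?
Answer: -3080/1363 ≈ -2.2597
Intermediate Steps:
B = -1713
h = -1766 (h = -146 - 1620 = -1766)
Q(X) = (-5 + X)*(13 + X) (Q(X) = (X - 5)*(X + 13) = (-5 + X)*(13 + X))
Q(75)/((753 + h) + B) = (-65 + 75**2 + 8*75)/((753 - 1766) - 1713) = (-65 + 5625 + 600)/(-1013 - 1713) = 6160/(-2726) = 6160*(-1/2726) = -3080/1363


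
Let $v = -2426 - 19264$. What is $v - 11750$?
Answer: $-33440$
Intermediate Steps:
$v = -21690$ ($v = -2426 - 19264 = -21690$)
$v - 11750 = -21690 - 11750 = -33440$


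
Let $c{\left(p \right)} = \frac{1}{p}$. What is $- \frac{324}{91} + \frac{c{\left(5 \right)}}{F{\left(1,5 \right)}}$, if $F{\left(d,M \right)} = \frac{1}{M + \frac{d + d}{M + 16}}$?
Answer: $- \frac{3469}{1365} \approx -2.5414$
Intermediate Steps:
$F{\left(d,M \right)} = \frac{1}{M + \frac{2 d}{16 + M}}$
$- \frac{324}{91} + \frac{c{\left(5 \right)}}{F{\left(1,5 \right)}} = - \frac{324}{91} + \frac{1}{5 \frac{16 + 5}{5^{2} + 2 \cdot 1 + 16 \cdot 5}} = \left(-324\right) \frac{1}{91} + \frac{1}{5 \frac{1}{25 + 2 + 80} \cdot 21} = - \frac{324}{91} + \frac{1}{5 \cdot \frac{1}{107} \cdot 21} = - \frac{324}{91} + \frac{1}{5 \cdot \frac{21}{107}} = - \frac{324}{91} + \frac{1}{5} \cdot \frac{107}{21} = - \frac{324}{91} + \frac{107}{105} = - \frac{3469}{1365}$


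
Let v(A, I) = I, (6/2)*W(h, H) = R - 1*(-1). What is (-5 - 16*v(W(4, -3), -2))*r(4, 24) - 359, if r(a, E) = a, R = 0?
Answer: -251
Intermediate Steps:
W(h, H) = 1/3 (W(h, H) = (0 - 1*(-1))/3 = (0 + 1)/3 = (1/3)*1 = 1/3)
(-5 - 16*v(W(4, -3), -2))*r(4, 24) - 359 = (-5 - 16*(-2))*4 - 359 = (-5 + 32)*4 - 359 = 27*4 - 359 = 108 - 359 = -251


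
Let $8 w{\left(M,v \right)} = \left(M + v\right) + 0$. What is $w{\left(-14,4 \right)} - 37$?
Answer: $- \frac{153}{4} \approx -38.25$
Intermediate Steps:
$w{\left(M,v \right)} = \frac{M}{8} + \frac{v}{8}$ ($w{\left(M,v \right)} = \frac{\left(M + v\right) + 0}{8} = \frac{M + v}{8} = \frac{M}{8} + \frac{v}{8}$)
$w{\left(-14,4 \right)} - 37 = \left(\frac{1}{8} \left(-14\right) + \frac{1}{8} \cdot 4\right) - 37 = \left(- \frac{7}{4} + \frac{1}{2}\right) - 37 = - \frac{5}{4} - 37 = - \frac{153}{4}$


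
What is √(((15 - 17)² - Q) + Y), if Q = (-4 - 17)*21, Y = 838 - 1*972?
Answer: √311 ≈ 17.635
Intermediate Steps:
Y = -134 (Y = 838 - 972 = -134)
Q = -441 (Q = -21*21 = -441)
√(((15 - 17)² - Q) + Y) = √(((15 - 17)² - 1*(-441)) - 134) = √(((-2)² + 441) - 134) = √((4 + 441) - 134) = √(445 - 134) = √311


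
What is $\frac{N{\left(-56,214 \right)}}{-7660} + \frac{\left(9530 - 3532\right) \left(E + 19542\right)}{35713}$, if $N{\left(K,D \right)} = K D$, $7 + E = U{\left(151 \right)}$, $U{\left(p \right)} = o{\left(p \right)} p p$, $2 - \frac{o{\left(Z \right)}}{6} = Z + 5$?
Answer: $- \frac{3405176965042}{963245} \approx -3.5351 \cdot 10^{6}$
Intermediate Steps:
$o{\left(Z \right)} = -18 - 6 Z$ ($o{\left(Z \right)} = 12 - 6 \left(Z + 5\right) = 12 - 6 \left(5 + Z\right) = 12 - \left(30 + 6 Z\right) = -18 - 6 Z$)
$U{\left(p \right)} = p^{2} \left(-18 - 6 p\right)$ ($U{\left(p \right)} = \left(-18 - 6 p\right) p p = p \left(-18 - 6 p\right) p = p^{2} \left(-18 - 6 p\right)$)
$E = -21068131$ ($E = -7 + 6 \cdot 151^{2} \left(-3 - 151\right) = -7 + 6 \cdot 22801 \left(-3 - 151\right) = -7 + 6 \cdot 22801 \left(-154\right) = -7 - 21068124 = -21068131$)
$N{\left(K,D \right)} = D K$
$\frac{N{\left(-56,214 \right)}}{-7660} + \frac{\left(9530 - 3532\right) \left(E + 19542\right)}{35713} = \frac{214 \left(-56\right)}{-7660} + \frac{\left(9530 - 3532\right) \left(-21068131 + 19542\right)}{35713} = \left(-11984\right) \left(- \frac{1}{7660}\right) + 5998 \left(-21048589\right) \frac{1}{35713} = \frac{2996}{1915} - \frac{1778161082}{503} = - \frac{3405176965042}{963245}$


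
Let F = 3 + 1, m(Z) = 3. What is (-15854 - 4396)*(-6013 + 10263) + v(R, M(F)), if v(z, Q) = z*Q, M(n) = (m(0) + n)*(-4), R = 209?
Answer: -86068352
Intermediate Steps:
F = 4
M(n) = -12 - 4*n (M(n) = (3 + n)*(-4) = -12 - 4*n)
v(z, Q) = Q*z
(-15854 - 4396)*(-6013 + 10263) + v(R, M(F)) = (-15854 - 4396)*(-6013 + 10263) + (-12 - 4*4)*209 = -20250*4250 + (-12 - 16)*209 = -86062500 - 28*209 = -86062500 - 5852 = -86068352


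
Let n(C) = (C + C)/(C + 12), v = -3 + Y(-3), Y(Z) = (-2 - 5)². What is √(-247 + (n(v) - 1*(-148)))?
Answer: 5*I*√3277/29 ≈ 9.8698*I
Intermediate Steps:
Y(Z) = 49 (Y(Z) = (-7)² = 49)
v = 46 (v = -3 + 49 = 46)
n(C) = 2*C/(12 + C) (n(C) = (2*C)/(12 + C) = 2*C/(12 + C))
√(-247 + (n(v) - 1*(-148))) = √(-247 + (2*46/(12 + 46) - 1*(-148))) = √(-247 + (2*46/58 + 148)) = √(-247 + (2*46*(1/58) + 148)) = √(-247 + (46/29 + 148)) = √(-247 + 4338/29) = √(-2825/29) = 5*I*√3277/29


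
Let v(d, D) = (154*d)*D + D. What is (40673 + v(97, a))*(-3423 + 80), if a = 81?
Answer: -4181197076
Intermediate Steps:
v(d, D) = D + 154*D*d (v(d, D) = 154*D*d + D = D + 154*D*d)
(40673 + v(97, a))*(-3423 + 80) = (40673 + 81*(1 + 154*97))*(-3423 + 80) = (40673 + 81*(1 + 14938))*(-3343) = (40673 + 81*14939)*(-3343) = (40673 + 1210059)*(-3343) = 1250732*(-3343) = -4181197076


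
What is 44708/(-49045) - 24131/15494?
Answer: -1876210647/759903230 ≈ -2.4690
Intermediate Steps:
44708/(-49045) - 24131/15494 = 44708*(-1/49045) - 24131*1/15494 = -44708/49045 - 24131/15494 = -1876210647/759903230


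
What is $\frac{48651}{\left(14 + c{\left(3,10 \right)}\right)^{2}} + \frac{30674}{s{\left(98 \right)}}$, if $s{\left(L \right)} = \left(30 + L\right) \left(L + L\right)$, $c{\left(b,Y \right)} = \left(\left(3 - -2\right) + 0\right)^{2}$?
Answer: $\frac{4310243}{129792} \approx 33.209$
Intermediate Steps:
$c{\left(b,Y \right)} = 25$ ($c{\left(b,Y \right)} = \left(\left(3 + 2\right) + 0\right)^{2} = \left(5 + 0\right)^{2} = 5^{2} = 25$)
$s{\left(L \right)} = 2 L \left(30 + L\right)$ ($s{\left(L \right)} = \left(30 + L\right) 2 L = 2 L \left(30 + L\right)$)
$\frac{48651}{\left(14 + c{\left(3,10 \right)}\right)^{2}} + \frac{30674}{s{\left(98 \right)}} = \frac{48651}{\left(14 + 25\right)^{2}} + \frac{30674}{2 \cdot 98 \left(30 + 98\right)} = \frac{48651}{39^{2}} + \frac{30674}{2 \cdot 98 \cdot 128} = \frac{48651}{1521} + \frac{30674}{25088} = 48651 \cdot \frac{1}{1521} + 30674 \cdot \frac{1}{25088} = \frac{16217}{507} + \frac{313}{256} = \frac{4310243}{129792}$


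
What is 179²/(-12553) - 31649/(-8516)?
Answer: 124428741/106901348 ≈ 1.1640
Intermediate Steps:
179²/(-12553) - 31649/(-8516) = 32041*(-1/12553) - 31649*(-1/8516) = -32041/12553 + 31649/8516 = 124428741/106901348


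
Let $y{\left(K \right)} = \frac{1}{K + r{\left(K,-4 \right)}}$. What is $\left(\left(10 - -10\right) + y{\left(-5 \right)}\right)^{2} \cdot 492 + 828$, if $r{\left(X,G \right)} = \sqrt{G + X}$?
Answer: $\frac{56280060}{289} - \frac{498150 i}{289} \approx 1.9474 \cdot 10^{5} - 1723.7 i$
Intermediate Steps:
$y{\left(K \right)} = \frac{1}{K + \sqrt{-4 + K}}$
$\left(\left(10 - -10\right) + y{\left(-5 \right)}\right)^{2} \cdot 492 + 828 = \left(\left(10 - -10\right) + \frac{1}{-5 + \sqrt{-4 - 5}}\right)^{2} \cdot 492 + 828 = \left(\left(10 + 10\right) + \frac{1}{-5 + \sqrt{-9}}\right)^{2} \cdot 492 + 828 = \left(20 + \frac{1}{-5 + 3 i}\right)^{2} \cdot 492 + 828 = \left(20 + \frac{-5 - 3 i}{34}\right)^{2} \cdot 492 + 828 = 492 \left(20 + \frac{-5 - 3 i}{34}\right)^{2} + 828 = 828 + 492 \left(20 + \frac{-5 - 3 i}{34}\right)^{2}$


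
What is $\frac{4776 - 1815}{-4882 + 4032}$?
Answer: $- \frac{2961}{850} \approx -3.4835$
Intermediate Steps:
$\frac{4776 - 1815}{-4882 + 4032} = \frac{2961}{-850} = 2961 \left(- \frac{1}{850}\right) = - \frac{2961}{850}$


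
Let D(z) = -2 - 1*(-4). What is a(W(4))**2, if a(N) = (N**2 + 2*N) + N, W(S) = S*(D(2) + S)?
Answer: 419904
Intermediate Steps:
D(z) = 2 (D(z) = -2 + 4 = 2)
W(S) = S*(2 + S)
a(N) = N**2 + 3*N
a(W(4))**2 = ((4*(2 + 4))*(3 + 4*(2 + 4)))**2 = ((4*6)*(3 + 4*6))**2 = (24*(3 + 24))**2 = (24*27)**2 = 648**2 = 419904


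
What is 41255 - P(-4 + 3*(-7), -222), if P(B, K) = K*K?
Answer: -8029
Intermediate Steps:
P(B, K) = K**2
41255 - P(-4 + 3*(-7), -222) = 41255 - 1*(-222)**2 = 41255 - 1*49284 = 41255 - 49284 = -8029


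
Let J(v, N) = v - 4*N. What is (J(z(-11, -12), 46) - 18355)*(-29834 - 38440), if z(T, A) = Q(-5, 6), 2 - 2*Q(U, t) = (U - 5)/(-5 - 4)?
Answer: 1265701342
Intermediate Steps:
Q(U, t) = 13/18 + U/18 (Q(U, t) = 1 - (U - 5)/(2*(-5 - 4)) = 1 - (-5 + U)/(2*(-9)) = 1 - (-5 + U)*(-1)/(2*9) = 1 - (5/9 - U/9)/2 = 1 + (-5/18 + U/18) = 13/18 + U/18)
z(T, A) = 4/9 (z(T, A) = 13/18 + (1/18)*(-5) = 13/18 - 5/18 = 4/9)
(J(z(-11, -12), 46) - 18355)*(-29834 - 38440) = ((4/9 - 4*46) - 18355)*(-29834 - 38440) = ((4/9 - 184) - 18355)*(-68274) = (-1652/9 - 18355)*(-68274) = -166847/9*(-68274) = 1265701342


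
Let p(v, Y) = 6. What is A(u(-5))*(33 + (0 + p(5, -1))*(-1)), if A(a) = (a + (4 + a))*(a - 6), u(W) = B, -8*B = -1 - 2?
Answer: -23085/32 ≈ -721.41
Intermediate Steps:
B = 3/8 (B = -(-1 - 2)/8 = -1/8*(-3) = 3/8 ≈ 0.37500)
u(W) = 3/8
A(a) = (-6 + a)*(4 + 2*a) (A(a) = (4 + 2*a)*(-6 + a) = (-6 + a)*(4 + 2*a))
A(u(-5))*(33 + (0 + p(5, -1))*(-1)) = (-24 - 8*3/8 + 2*(3/8)**2)*(33 + (0 + 6)*(-1)) = (-24 - 3 + 2*(9/64))*(33 + 6*(-1)) = (-24 - 3 + 9/32)*(33 - 6) = -855/32*27 = -23085/32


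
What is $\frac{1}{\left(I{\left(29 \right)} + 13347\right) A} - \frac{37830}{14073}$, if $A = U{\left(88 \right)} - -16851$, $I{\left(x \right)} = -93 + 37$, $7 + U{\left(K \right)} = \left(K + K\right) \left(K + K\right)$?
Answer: $- \frac{8014608563509}{2981485233420} \approx -2.6881$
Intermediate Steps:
$U{\left(K \right)} = -7 + 4 K^{2}$ ($U{\left(K \right)} = -7 + \left(K + K\right) \left(K + K\right) = -7 + 2 K 2 K = -7 + 4 K^{2}$)
$I{\left(x \right)} = -56$
$A = 47820$ ($A = \left(-7 + 4 \cdot 88^{2}\right) - -16851 = \left(-7 + 4 \cdot 7744\right) + 16851 = \left(-7 + 30976\right) + 16851 = 30969 + 16851 = 47820$)
$\frac{1}{\left(I{\left(29 \right)} + 13347\right) A} - \frac{37830}{14073} = \frac{1}{\left(-56 + 13347\right) 47820} - \frac{37830}{14073} = \frac{1}{13291} \cdot \frac{1}{47820} - \frac{12610}{4691} = \frac{1}{635575620} - \frac{12610}{4691} = - \frac{8014608563509}{2981485233420}$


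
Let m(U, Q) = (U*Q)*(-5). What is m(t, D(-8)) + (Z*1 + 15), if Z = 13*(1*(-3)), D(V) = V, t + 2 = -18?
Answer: -824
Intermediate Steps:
t = -20 (t = -2 - 18 = -20)
m(U, Q) = -5*Q*U (m(U, Q) = (Q*U)*(-5) = -5*Q*U)
Z = -39 (Z = 13*(-3) = -39)
m(t, D(-8)) + (Z*1 + 15) = -5*(-8)*(-20) + (-39*1 + 15) = -800 + (-39 + 15) = -800 - 24 = -824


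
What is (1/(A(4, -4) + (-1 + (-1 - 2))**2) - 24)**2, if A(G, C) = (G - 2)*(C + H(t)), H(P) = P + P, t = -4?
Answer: 37249/64 ≈ 582.02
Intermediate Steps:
H(P) = 2*P
A(G, C) = (-8 + C)*(-2 + G) (A(G, C) = (G - 2)*(C + 2*(-4)) = (-2 + G)*(C - 8) = (-2 + G)*(-8 + C) = (-8 + C)*(-2 + G))
(1/(A(4, -4) + (-1 + (-1 - 2))**2) - 24)**2 = (1/((16 - 8*4 - 2*(-4) - 4*4) + (-1 + (-1 - 2))**2) - 24)**2 = (1/((16 - 32 + 8 - 16) + (-1 - 3)**2) - 24)**2 = (1/(-24 + (-4)**2) - 24)**2 = (1/(-24 + 16) - 24)**2 = (1/(-8) - 24)**2 = (-1/8 - 24)**2 = (-193/8)**2 = 37249/64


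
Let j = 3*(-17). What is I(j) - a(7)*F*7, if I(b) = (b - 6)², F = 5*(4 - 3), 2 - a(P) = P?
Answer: 3424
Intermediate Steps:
a(P) = 2 - P
F = 5 (F = 5*1 = 5)
j = -51
I(b) = (-6 + b)²
I(j) - a(7)*F*7 = (-6 - 51)² - (2 - 1*7)*5*7 = (-57)² - (2 - 7)*5*7 = 3249 - (-5*5)*7 = 3249 - (-25)*7 = 3249 - 1*(-175) = 3249 + 175 = 3424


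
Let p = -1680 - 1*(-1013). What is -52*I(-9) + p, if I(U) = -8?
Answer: -251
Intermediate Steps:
p = -667 (p = -1680 + 1013 = -667)
-52*I(-9) + p = -52*(-8) - 667 = 416 - 667 = -251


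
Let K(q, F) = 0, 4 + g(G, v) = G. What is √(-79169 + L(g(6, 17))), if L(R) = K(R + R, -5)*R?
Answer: I*√79169 ≈ 281.37*I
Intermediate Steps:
g(G, v) = -4 + G
L(R) = 0 (L(R) = 0*R = 0)
√(-79169 + L(g(6, 17))) = √(-79169 + 0) = √(-79169) = I*√79169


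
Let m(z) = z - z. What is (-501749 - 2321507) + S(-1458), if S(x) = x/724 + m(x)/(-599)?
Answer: -1022019401/362 ≈ -2.8233e+6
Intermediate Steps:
m(z) = 0
S(x) = x/724 (S(x) = x/724 + 0/(-599) = x*(1/724) + 0*(-1/599) = x/724 + 0 = x/724)
(-501749 - 2321507) + S(-1458) = (-501749 - 2321507) + (1/724)*(-1458) = -2823256 - 729/362 = -1022019401/362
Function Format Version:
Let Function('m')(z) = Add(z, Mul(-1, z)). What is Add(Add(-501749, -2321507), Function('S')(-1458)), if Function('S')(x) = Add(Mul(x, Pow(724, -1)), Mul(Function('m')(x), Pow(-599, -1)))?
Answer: Rational(-1022019401, 362) ≈ -2.8233e+6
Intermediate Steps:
Function('m')(z) = 0
Function('S')(x) = Mul(Rational(1, 724), x) (Function('S')(x) = Add(Mul(x, Pow(724, -1)), Mul(0, Pow(-599, -1))) = Add(Mul(x, Rational(1, 724)), Mul(0, Rational(-1, 599))) = Add(Mul(Rational(1, 724), x), 0) = Mul(Rational(1, 724), x))
Add(Add(-501749, -2321507), Function('S')(-1458)) = Add(Add(-501749, -2321507), Mul(Rational(1, 724), -1458)) = Add(-2823256, Rational(-729, 362)) = Rational(-1022019401, 362)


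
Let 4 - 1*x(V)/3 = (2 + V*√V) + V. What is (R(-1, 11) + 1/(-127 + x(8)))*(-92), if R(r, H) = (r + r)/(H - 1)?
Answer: 1577064/82085 - 4416*√2/16417 ≈ 18.832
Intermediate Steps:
R(r, H) = 2*r/(-1 + H) (R(r, H) = (2*r)/(-1 + H) = 2*r/(-1 + H))
x(V) = 6 - 3*V - 3*V^(3/2) (x(V) = 12 - 3*((2 + V*√V) + V) = 12 - 3*((2 + V^(3/2)) + V) = 12 - 3*(2 + V + V^(3/2)) = 12 + (-6 - 3*V - 3*V^(3/2)) = 6 - 3*V - 3*V^(3/2))
(R(-1, 11) + 1/(-127 + x(8)))*(-92) = (2*(-1)/(-1 + 11) + 1/(-127 + (6 - 3*8 - 48*√2)))*(-92) = (2*(-1)/10 + 1/(-127 + (6 - 24 - 48*√2)))*(-92) = (2*(-1)*(⅒) + 1/(-127 + (6 - 24 - 48*√2)))*(-92) = (-⅕ + 1/(-127 + (-18 - 48*√2)))*(-92) = (-⅕ + 1/(-145 - 48*√2))*(-92) = 92/5 - 92/(-145 - 48*√2)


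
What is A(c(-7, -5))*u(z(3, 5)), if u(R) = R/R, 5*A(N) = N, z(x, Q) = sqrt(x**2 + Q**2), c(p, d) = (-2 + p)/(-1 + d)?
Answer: 3/10 ≈ 0.30000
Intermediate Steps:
c(p, d) = (-2 + p)/(-1 + d)
z(x, Q) = sqrt(Q**2 + x**2)
A(N) = N/5
u(R) = 1
A(c(-7, -5))*u(z(3, 5)) = (((-2 - 7)/(-1 - 5))/5)*1 = ((-9/(-6))/5)*1 = ((-1/6*(-9))/5)*1 = ((1/5)*(3/2))*1 = (3/10)*1 = 3/10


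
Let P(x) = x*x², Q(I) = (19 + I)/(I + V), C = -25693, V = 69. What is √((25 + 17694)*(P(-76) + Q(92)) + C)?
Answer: 2*I*√50404869908057/161 ≈ 88194.0*I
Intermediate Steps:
Q(I) = (19 + I)/(69 + I) (Q(I) = (19 + I)/(I + 69) = (19 + I)/(69 + I))
P(x) = x³
√((25 + 17694)*(P(-76) + Q(92)) + C) = √((25 + 17694)*((-76)³ + (19 + 92)/(69 + 92)) - 25693) = √(17719*(-438976 + 111/161) - 25693) = √(17719*(-70675025/161) - 25693) = √(-1252290767975/161 - 25693) = √(-1252294904548/161) = 2*I*√50404869908057/161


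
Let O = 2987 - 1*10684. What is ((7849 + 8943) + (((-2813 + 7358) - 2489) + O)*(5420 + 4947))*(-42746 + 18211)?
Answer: 1434400868425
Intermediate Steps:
O = -7697 (O = 2987 - 10684 = -7697)
((7849 + 8943) + (((-2813 + 7358) - 2489) + O)*(5420 + 4947))*(-42746 + 18211) = ((7849 + 8943) + (((-2813 + 7358) - 2489) - 7697)*(5420 + 4947))*(-42746 + 18211) = (16792 + ((4545 - 2489) - 7697)*10367)*(-24535) = (16792 + (2056 - 7697)*10367)*(-24535) = (16792 - 5641*10367)*(-24535) = (16792 - 58480247)*(-24535) = -58463455*(-24535) = 1434400868425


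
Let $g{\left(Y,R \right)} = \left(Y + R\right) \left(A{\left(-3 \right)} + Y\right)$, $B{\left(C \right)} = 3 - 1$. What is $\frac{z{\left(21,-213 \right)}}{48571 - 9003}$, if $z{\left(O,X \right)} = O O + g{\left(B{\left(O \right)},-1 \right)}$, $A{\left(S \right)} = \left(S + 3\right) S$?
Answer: $\frac{443}{39568} \approx 0.011196$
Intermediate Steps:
$A{\left(S \right)} = S \left(3 + S\right)$ ($A{\left(S \right)} = \left(3 + S\right) S = S \left(3 + S\right)$)
$B{\left(C \right)} = 2$ ($B{\left(C \right)} = 3 - 1 = 2$)
$g{\left(Y,R \right)} = Y \left(R + Y\right)$ ($g{\left(Y,R \right)} = \left(Y + R\right) \left(- 3 \left(3 - 3\right) + Y\right) = \left(R + Y\right) \left(\left(-3\right) 0 + Y\right) = \left(R + Y\right) \left(0 + Y\right) = \left(R + Y\right) Y = Y \left(R + Y\right)$)
$z{\left(O,X \right)} = 2 + O^{2}$ ($z{\left(O,X \right)} = O O + 2 \left(-1 + 2\right) = O^{2} + 2 \cdot 1 = O^{2} + 2 = 2 + O^{2}$)
$\frac{z{\left(21,-213 \right)}}{48571 - 9003} = \frac{2 + 21^{2}}{48571 - 9003} = \frac{2 + 441}{48571 - 9003} = \frac{443}{39568}$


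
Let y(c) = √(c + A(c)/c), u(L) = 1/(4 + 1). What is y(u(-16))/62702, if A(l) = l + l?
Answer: √55/313510 ≈ 2.3655e-5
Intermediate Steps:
A(l) = 2*l
u(L) = ⅕ (u(L) = 1/5 = ⅕)
y(c) = √(2 + c) (y(c) = √(c + (2*c)/c) = √(c + 2) = √(2 + c))
y(u(-16))/62702 = √(2 + ⅕)/62702 = √(11/5)*(1/62702) = (√55/5)*(1/62702) = √55/313510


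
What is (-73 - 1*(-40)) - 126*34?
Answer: -4317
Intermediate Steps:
(-73 - 1*(-40)) - 126*34 = (-73 + 40) - 4284 = -33 - 4284 = -4317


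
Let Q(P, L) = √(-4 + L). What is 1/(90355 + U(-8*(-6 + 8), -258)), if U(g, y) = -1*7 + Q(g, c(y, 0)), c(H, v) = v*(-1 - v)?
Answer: 22587/2040690277 - I/4081380554 ≈ 1.1068e-5 - 2.4502e-10*I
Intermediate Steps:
U(g, y) = -7 + 2*I (U(g, y) = -1*7 + √(-4 - 1*0*(1 + 0)) = -7 + √(-4 - 1*0*1) = -7 + √(-4 + 0) = -7 + √(-4) = -7 + 2*I)
1/(90355 + U(-8*(-6 + 8), -258)) = 1/(90355 + (-7 + 2*I)) = 1/(90348 + 2*I) = (90348 - 2*I)/8162761108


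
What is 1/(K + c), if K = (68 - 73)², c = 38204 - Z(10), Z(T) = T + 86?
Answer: 1/38133 ≈ 2.6224e-5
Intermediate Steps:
Z(T) = 86 + T
c = 38108 (c = 38204 - (86 + 10) = 38204 - 1*96 = 38204 - 96 = 38108)
K = 25 (K = (-5)² = 25)
1/(K + c) = 1/(25 + 38108) = 1/38133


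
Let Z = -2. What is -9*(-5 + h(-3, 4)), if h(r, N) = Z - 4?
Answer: 99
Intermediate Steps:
h(r, N) = -6 (h(r, N) = -2 - 4 = -6)
-9*(-5 + h(-3, 4)) = -9*(-5 - 6) = -9*(-11) = 99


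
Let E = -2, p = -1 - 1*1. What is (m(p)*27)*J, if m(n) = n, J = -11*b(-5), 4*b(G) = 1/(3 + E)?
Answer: 297/2 ≈ 148.50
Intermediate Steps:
p = -2 (p = -1 - 1 = -2)
b(G) = 1/4 (b(G) = 1/(4*(3 - 2)) = (1/4)/1 = (1/4)*1 = 1/4)
J = -11/4 (J = -11*1/4 = -11/4 ≈ -2.7500)
(m(p)*27)*J = -2*27*(-11/4) = -54*(-11/4) = 297/2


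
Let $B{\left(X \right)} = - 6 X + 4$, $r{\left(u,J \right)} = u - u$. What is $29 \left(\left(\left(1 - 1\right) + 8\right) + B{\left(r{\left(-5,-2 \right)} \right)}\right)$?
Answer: $348$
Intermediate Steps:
$r{\left(u,J \right)} = 0$
$B{\left(X \right)} = 4 - 6 X$
$29 \left(\left(\left(1 - 1\right) + 8\right) + B{\left(r{\left(-5,-2 \right)} \right)}\right) = 29 \left(\left(\left(1 - 1\right) + 8\right) + \left(4 - 0\right)\right) = 29 \left(\left(0 + 8\right) + \left(4 + 0\right)\right) = 29 \left(8 + 4\right) = 29 \cdot 12 = 348$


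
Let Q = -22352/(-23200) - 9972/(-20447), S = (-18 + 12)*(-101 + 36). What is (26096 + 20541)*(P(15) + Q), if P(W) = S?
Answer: 541259804616683/29648150 ≈ 1.8256e+7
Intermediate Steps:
S = 390 (S = -6*(-65) = 390)
Q = 43023859/29648150 (Q = -22352*(-1/23200) - 9972*(-1/20447) = 1397/1450 + 9972/20447 = 43023859/29648150 ≈ 1.4511)
P(W) = 390
(26096 + 20541)*(P(15) + Q) = (26096 + 20541)*(390 + 43023859/29648150) = 46637*(11605802359/29648150) = 541259804616683/29648150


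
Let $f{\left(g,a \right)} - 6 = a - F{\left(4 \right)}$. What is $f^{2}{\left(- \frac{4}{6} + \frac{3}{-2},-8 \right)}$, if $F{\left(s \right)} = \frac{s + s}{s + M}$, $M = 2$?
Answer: $\frac{100}{9} \approx 11.111$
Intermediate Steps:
$F{\left(s \right)} = \frac{2 s}{2 + s}$ ($F{\left(s \right)} = \frac{s + s}{s + 2} = \frac{2 s}{2 + s}$)
$f{\left(g,a \right)} = \frac{14}{3} + a$ ($f{\left(g,a \right)} = 6 + \left(a - 2 \cdot 4 \frac{1}{2 + 4}\right) = 6 + \left(a - 2 \cdot 4 \cdot \frac{1}{6}\right) = 6 + \left(a - \frac{4}{3}\right) = 6 + \left(- \frac{4}{3} + a\right) = \frac{14}{3} + a$)
$f^{2}{\left(- \frac{4}{6} + \frac{3}{-2},-8 \right)} = \left(\frac{14}{3} - 8\right)^{2} = \left(- \frac{10}{3}\right)^{2} = \frac{100}{9}$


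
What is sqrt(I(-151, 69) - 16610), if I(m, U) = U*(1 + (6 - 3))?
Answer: I*sqrt(16334) ≈ 127.8*I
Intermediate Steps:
I(m, U) = 4*U (I(m, U) = U*(1 + 3) = U*4 = 4*U)
sqrt(I(-151, 69) - 16610) = sqrt(4*69 - 16610) = sqrt(276 - 16610) = sqrt(-16334) = I*sqrt(16334)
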